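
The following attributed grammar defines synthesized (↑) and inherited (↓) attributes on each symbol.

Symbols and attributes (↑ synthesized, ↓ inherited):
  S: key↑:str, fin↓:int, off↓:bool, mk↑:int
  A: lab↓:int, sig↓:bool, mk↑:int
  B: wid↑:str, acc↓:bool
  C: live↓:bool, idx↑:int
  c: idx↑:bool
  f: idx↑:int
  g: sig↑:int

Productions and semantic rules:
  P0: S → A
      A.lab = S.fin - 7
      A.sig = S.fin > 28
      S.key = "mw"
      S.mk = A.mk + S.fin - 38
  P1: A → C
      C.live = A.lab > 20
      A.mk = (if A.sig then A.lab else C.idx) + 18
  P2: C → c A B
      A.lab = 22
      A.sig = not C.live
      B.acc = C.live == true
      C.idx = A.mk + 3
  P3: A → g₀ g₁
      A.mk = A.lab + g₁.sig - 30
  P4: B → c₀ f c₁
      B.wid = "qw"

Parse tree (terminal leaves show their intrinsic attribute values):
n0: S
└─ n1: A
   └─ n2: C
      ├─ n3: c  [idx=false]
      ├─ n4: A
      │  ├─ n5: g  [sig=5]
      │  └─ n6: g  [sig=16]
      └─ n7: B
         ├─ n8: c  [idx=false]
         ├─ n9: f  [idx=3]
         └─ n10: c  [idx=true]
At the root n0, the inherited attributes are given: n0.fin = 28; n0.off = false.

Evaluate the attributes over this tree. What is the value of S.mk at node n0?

19

1. n0.fin = 28  [given at root]
2. n0.off = false  [given at root]
3. n1.lab = 21  [S.fin - 7]
4. n1.sig = false  [S.fin > 28]
5. n2.live = true  [A.lab > 20]
6. n3.idx = false  [terminal]
7. n4.lab = 22  [22]
8. n4.sig = false  [not C.live]
9. n5.sig = 5  [terminal]
10. n6.sig = 16  [terminal]
11. n4.mk = 8  [A.lab + g₁.sig - 30]
12. n7.acc = true  [C.live == true]
13. n8.idx = false  [terminal]
14. n9.idx = 3  [terminal]
15. n10.idx = true  [terminal]
16. n7.wid = "qw"  ["qw"]
17. n2.idx = 11  [A.mk + 3]
18. n1.mk = 29  [(if A.sig then A.lab else C.idx) + 18]
19. n0.key = "mw"  ["mw"]
20. n0.mk = 19  [A.mk + S.fin - 38]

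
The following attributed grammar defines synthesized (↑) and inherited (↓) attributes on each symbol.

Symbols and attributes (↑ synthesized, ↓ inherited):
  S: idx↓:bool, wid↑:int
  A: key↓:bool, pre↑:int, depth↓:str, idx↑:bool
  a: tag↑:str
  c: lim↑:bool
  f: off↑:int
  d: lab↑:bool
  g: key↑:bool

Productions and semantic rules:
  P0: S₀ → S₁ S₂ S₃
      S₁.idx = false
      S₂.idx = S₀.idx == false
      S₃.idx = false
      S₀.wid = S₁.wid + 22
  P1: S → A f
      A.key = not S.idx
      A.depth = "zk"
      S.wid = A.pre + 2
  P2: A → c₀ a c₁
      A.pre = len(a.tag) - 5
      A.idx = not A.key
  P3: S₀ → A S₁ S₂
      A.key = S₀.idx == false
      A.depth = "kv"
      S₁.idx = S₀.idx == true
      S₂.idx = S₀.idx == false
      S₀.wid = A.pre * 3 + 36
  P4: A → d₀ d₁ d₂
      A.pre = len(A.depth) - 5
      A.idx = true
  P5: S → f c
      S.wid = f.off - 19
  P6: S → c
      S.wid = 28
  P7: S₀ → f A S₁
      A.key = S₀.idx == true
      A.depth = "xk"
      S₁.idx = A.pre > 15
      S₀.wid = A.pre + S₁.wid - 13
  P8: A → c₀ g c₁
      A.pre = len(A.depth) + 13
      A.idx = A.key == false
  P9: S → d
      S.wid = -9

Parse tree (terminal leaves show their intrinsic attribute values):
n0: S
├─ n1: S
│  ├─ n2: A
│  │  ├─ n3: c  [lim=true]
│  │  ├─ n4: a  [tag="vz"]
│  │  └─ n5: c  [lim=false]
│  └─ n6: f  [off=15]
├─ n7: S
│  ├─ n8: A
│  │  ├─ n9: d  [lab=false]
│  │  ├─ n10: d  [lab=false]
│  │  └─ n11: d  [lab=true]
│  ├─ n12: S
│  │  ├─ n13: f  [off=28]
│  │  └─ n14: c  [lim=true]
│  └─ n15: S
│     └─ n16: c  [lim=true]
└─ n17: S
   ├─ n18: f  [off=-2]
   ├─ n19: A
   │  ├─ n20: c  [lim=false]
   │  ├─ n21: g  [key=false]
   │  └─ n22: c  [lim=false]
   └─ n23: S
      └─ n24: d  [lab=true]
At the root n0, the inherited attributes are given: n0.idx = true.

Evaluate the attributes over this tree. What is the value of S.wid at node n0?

21

1. n0.idx = true  [given at root]
2. n1.idx = false  [false]
3. n2.key = true  [not S.idx]
4. n2.depth = "zk"  ["zk"]
5. n3.lim = true  [terminal]
6. n4.tag = "vz"  [terminal]
7. n5.lim = false  [terminal]
8. n2.pre = -3  [len(a.tag) - 5]
9. n2.idx = false  [not A.key]
10. n6.off = 15  [terminal]
11. n1.wid = -1  [A.pre + 2]
12. n7.idx = false  [S₀.idx == false]
13. n8.key = true  [S₀.idx == false]
14. n8.depth = "kv"  ["kv"]
15. n9.lab = false  [terminal]
16. n10.lab = false  [terminal]
17. n11.lab = true  [terminal]
18. n8.pre = -3  [len(A.depth) - 5]
19. n8.idx = true  [true]
20. n12.idx = false  [S₀.idx == true]
21. n13.off = 28  [terminal]
22. n14.lim = true  [terminal]
23. n12.wid = 9  [f.off - 19]
24. n15.idx = true  [S₀.idx == false]
25. n16.lim = true  [terminal]
26. n15.wid = 28  [28]
27. n7.wid = 27  [A.pre * 3 + 36]
28. n17.idx = false  [false]
29. n18.off = -2  [terminal]
30. n19.key = false  [S₀.idx == true]
31. n19.depth = "xk"  ["xk"]
32. n20.lim = false  [terminal]
33. n21.key = false  [terminal]
34. n22.lim = false  [terminal]
35. n19.pre = 15  [len(A.depth) + 13]
36. n19.idx = true  [A.key == false]
37. n23.idx = false  [A.pre > 15]
38. n24.lab = true  [terminal]
39. n23.wid = -9  [-9]
40. n17.wid = -7  [A.pre + S₁.wid - 13]
41. n0.wid = 21  [S₁.wid + 22]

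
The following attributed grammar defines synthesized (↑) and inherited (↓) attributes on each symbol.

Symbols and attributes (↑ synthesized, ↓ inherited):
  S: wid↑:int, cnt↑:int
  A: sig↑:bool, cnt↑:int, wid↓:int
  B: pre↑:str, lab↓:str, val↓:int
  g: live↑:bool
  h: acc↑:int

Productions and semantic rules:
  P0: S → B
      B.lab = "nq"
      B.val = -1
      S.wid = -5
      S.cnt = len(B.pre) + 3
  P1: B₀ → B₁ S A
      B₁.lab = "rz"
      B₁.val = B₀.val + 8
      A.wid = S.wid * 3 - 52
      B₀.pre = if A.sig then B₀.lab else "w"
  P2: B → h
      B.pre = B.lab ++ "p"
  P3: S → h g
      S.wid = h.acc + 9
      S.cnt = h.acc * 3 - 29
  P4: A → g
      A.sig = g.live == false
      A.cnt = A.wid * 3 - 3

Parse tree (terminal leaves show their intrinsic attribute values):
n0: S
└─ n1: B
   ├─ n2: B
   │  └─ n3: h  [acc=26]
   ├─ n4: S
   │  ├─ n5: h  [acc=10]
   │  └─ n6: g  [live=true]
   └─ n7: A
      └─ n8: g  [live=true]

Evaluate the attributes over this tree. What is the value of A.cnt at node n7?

12

1. n1.lab = "nq"  ["nq"]
2. n1.val = -1  [-1]
3. n2.lab = "rz"  ["rz"]
4. n2.val = 7  [B₀.val + 8]
5. n3.acc = 26  [terminal]
6. n2.pre = "rzp"  [B.lab ++ "p"]
7. n5.acc = 10  [terminal]
8. n6.live = true  [terminal]
9. n4.wid = 19  [h.acc + 9]
10. n4.cnt = 1  [h.acc * 3 - 29]
11. n7.wid = 5  [S.wid * 3 - 52]
12. n8.live = true  [terminal]
13. n7.sig = false  [g.live == false]
14. n7.cnt = 12  [A.wid * 3 - 3]
15. n1.pre = "w"  [if A.sig then B₀.lab else "w"]
16. n0.wid = -5  [-5]
17. n0.cnt = 4  [len(B.pre) + 3]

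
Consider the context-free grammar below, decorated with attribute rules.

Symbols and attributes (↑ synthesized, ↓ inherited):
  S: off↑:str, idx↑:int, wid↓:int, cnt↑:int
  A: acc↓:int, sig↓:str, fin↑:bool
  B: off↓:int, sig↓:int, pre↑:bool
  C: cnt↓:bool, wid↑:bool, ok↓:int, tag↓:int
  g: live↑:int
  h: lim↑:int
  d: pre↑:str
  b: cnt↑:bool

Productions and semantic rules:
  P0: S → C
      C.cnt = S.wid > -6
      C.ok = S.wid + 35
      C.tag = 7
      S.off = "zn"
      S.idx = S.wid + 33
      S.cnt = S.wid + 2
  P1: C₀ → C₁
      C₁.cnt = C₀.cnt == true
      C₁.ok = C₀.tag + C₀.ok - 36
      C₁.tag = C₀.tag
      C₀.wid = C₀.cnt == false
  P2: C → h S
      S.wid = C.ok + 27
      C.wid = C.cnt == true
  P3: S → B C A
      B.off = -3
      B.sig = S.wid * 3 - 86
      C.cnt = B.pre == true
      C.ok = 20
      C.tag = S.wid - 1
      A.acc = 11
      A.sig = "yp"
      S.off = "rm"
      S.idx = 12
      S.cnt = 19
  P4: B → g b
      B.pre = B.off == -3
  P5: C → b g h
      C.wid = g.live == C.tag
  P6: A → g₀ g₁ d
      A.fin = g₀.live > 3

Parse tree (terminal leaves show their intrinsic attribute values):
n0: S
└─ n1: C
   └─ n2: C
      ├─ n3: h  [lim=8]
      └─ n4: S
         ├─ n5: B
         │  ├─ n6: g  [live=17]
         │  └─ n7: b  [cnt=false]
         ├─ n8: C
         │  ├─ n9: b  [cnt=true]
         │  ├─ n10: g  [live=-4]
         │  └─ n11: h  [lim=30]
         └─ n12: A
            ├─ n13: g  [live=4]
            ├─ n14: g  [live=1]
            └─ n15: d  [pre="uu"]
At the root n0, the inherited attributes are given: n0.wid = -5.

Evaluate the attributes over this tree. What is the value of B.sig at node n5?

1. n0.wid = -5  [given at root]
2. n1.cnt = true  [S.wid > -6]
3. n1.ok = 30  [S.wid + 35]
4. n1.tag = 7  [7]
5. n2.cnt = true  [C₀.cnt == true]
6. n2.ok = 1  [C₀.tag + C₀.ok - 36]
7. n2.tag = 7  [C₀.tag]
8. n3.lim = 8  [terminal]
9. n4.wid = 28  [C.ok + 27]
10. n5.off = -3  [-3]
11. n5.sig = -2  [S.wid * 3 - 86]
12. n6.live = 17  [terminal]
13. n7.cnt = false  [terminal]
14. n5.pre = true  [B.off == -3]
15. n8.cnt = true  [B.pre == true]
16. n8.ok = 20  [20]
17. n8.tag = 27  [S.wid - 1]
18. n9.cnt = true  [terminal]
19. n10.live = -4  [terminal]
20. n11.lim = 30  [terminal]
21. n8.wid = false  [g.live == C.tag]
22. n12.acc = 11  [11]
23. n12.sig = "yp"  ["yp"]
24. n13.live = 4  [terminal]
25. n14.live = 1  [terminal]
26. n15.pre = "uu"  [terminal]
27. n12.fin = true  [g₀.live > 3]
28. n4.off = "rm"  ["rm"]
29. n4.idx = 12  [12]
30. n4.cnt = 19  [19]
31. n2.wid = true  [C.cnt == true]
32. n1.wid = false  [C₀.cnt == false]
33. n0.off = "zn"  ["zn"]
34. n0.idx = 28  [S.wid + 33]
35. n0.cnt = -3  [S.wid + 2]

-2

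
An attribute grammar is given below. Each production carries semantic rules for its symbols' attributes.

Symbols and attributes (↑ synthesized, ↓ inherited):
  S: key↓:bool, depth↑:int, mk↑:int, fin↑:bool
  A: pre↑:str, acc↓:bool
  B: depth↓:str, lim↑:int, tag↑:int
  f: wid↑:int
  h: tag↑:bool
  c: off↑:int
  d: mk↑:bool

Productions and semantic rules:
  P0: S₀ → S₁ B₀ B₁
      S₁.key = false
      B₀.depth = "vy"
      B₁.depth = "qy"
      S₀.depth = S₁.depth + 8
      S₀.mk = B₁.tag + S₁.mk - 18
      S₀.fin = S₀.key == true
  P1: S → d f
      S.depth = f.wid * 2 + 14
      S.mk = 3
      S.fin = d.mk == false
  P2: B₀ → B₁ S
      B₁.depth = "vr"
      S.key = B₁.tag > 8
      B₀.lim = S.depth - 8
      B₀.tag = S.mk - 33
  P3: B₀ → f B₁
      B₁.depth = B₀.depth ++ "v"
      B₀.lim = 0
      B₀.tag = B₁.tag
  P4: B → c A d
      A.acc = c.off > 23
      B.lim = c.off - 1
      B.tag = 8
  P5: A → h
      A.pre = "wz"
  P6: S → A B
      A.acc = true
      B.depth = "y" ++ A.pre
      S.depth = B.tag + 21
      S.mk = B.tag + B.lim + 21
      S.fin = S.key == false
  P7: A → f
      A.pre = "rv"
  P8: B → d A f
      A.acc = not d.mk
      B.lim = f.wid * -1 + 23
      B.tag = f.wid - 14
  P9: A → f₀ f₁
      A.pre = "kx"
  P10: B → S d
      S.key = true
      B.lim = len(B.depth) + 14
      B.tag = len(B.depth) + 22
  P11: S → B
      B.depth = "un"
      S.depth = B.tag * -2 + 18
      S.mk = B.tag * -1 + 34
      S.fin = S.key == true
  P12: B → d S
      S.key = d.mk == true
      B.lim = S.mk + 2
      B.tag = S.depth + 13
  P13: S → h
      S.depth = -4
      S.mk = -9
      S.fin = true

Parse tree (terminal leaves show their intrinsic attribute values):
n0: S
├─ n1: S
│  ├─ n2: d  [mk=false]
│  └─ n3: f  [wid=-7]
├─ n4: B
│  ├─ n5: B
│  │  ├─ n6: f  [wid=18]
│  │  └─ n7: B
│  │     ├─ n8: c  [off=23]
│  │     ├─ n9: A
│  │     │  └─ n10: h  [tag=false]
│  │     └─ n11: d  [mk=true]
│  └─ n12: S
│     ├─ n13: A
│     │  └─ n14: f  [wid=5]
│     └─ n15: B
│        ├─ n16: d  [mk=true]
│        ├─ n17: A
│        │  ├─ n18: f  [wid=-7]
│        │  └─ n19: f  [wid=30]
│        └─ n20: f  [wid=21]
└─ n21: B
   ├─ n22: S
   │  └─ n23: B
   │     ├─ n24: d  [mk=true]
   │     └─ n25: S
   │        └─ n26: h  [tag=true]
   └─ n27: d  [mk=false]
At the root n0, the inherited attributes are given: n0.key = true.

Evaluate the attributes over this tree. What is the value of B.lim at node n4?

20

1. n0.key = true  [given at root]
2. n1.key = false  [false]
3. n2.mk = false  [terminal]
4. n3.wid = -7  [terminal]
5. n1.depth = 0  [f.wid * 2 + 14]
6. n1.mk = 3  [3]
7. n1.fin = true  [d.mk == false]
8. n4.depth = "vy"  ["vy"]
9. n5.depth = "vr"  ["vr"]
10. n6.wid = 18  [terminal]
11. n7.depth = "vrv"  [B₀.depth ++ "v"]
12. n8.off = 23  [terminal]
13. n9.acc = false  [c.off > 23]
14. n10.tag = false  [terminal]
15. n9.pre = "wz"  ["wz"]
16. n11.mk = true  [terminal]
17. n7.lim = 22  [c.off - 1]
18. n7.tag = 8  [8]
19. n5.lim = 0  [0]
20. n5.tag = 8  [B₁.tag]
21. n12.key = false  [B₁.tag > 8]
22. n13.acc = true  [true]
23. n14.wid = 5  [terminal]
24. n13.pre = "rv"  ["rv"]
25. n15.depth = "yrv"  ["y" ++ A.pre]
26. n16.mk = true  [terminal]
27. n17.acc = false  [not d.mk]
28. n18.wid = -7  [terminal]
29. n19.wid = 30  [terminal]
30. n17.pre = "kx"  ["kx"]
31. n20.wid = 21  [terminal]
32. n15.lim = 2  [f.wid * -1 + 23]
33. n15.tag = 7  [f.wid - 14]
34. n12.depth = 28  [B.tag + 21]
35. n12.mk = 30  [B.tag + B.lim + 21]
36. n12.fin = true  [S.key == false]
37. n4.lim = 20  [S.depth - 8]
38. n4.tag = -3  [S.mk - 33]
39. n21.depth = "qy"  ["qy"]
40. n22.key = true  [true]
41. n23.depth = "un"  ["un"]
42. n24.mk = true  [terminal]
43. n25.key = true  [d.mk == true]
44. n26.tag = true  [terminal]
45. n25.depth = -4  [-4]
46. n25.mk = -9  [-9]
47. n25.fin = true  [true]
48. n23.lim = -7  [S.mk + 2]
49. n23.tag = 9  [S.depth + 13]
50. n22.depth = 0  [B.tag * -2 + 18]
51. n22.mk = 25  [B.tag * -1 + 34]
52. n22.fin = true  [S.key == true]
53. n27.mk = false  [terminal]
54. n21.lim = 16  [len(B.depth) + 14]
55. n21.tag = 24  [len(B.depth) + 22]
56. n0.depth = 8  [S₁.depth + 8]
57. n0.mk = 9  [B₁.tag + S₁.mk - 18]
58. n0.fin = true  [S₀.key == true]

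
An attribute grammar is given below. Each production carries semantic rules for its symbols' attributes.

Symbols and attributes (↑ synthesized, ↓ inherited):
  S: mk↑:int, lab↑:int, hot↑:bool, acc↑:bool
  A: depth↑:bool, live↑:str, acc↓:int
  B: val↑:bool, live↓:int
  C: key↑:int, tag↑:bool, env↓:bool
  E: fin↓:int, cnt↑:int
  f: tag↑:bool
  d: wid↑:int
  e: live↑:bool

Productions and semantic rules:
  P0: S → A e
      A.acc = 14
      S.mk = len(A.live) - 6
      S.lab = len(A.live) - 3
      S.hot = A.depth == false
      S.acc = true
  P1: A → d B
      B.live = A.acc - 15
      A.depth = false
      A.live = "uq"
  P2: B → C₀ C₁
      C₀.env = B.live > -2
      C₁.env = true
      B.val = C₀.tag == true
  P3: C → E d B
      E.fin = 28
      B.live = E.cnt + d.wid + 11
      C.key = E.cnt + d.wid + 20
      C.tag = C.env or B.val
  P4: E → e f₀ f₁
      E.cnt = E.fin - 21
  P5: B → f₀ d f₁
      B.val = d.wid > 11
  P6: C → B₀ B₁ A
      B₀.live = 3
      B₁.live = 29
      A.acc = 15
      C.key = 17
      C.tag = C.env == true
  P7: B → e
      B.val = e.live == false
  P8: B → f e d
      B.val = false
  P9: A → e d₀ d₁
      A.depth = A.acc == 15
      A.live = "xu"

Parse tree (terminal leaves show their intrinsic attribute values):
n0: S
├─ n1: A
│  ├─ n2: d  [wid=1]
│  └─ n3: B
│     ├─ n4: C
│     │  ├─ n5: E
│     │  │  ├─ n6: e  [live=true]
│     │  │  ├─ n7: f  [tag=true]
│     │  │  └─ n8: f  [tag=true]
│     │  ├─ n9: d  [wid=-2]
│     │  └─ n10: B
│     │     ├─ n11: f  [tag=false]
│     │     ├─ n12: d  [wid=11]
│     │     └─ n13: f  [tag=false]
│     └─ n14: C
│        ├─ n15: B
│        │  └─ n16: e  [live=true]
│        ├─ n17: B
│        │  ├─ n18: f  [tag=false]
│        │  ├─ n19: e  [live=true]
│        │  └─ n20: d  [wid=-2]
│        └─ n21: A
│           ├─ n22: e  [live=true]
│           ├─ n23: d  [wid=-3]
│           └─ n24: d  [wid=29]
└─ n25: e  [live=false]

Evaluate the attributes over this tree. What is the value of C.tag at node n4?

1. n1.acc = 14  [14]
2. n2.wid = 1  [terminal]
3. n3.live = -1  [A.acc - 15]
4. n4.env = true  [B.live > -2]
5. n5.fin = 28  [28]
6. n6.live = true  [terminal]
7. n7.tag = true  [terminal]
8. n8.tag = true  [terminal]
9. n5.cnt = 7  [E.fin - 21]
10. n9.wid = -2  [terminal]
11. n10.live = 16  [E.cnt + d.wid + 11]
12. n11.tag = false  [terminal]
13. n12.wid = 11  [terminal]
14. n13.tag = false  [terminal]
15. n10.val = false  [d.wid > 11]
16. n4.key = 25  [E.cnt + d.wid + 20]
17. n4.tag = true  [C.env or B.val]
18. n14.env = true  [true]
19. n15.live = 3  [3]
20. n16.live = true  [terminal]
21. n15.val = false  [e.live == false]
22. n17.live = 29  [29]
23. n18.tag = false  [terminal]
24. n19.live = true  [terminal]
25. n20.wid = -2  [terminal]
26. n17.val = false  [false]
27. n21.acc = 15  [15]
28. n22.live = true  [terminal]
29. n23.wid = -3  [terminal]
30. n24.wid = 29  [terminal]
31. n21.depth = true  [A.acc == 15]
32. n21.live = "xu"  ["xu"]
33. n14.key = 17  [17]
34. n14.tag = true  [C.env == true]
35. n3.val = true  [C₀.tag == true]
36. n1.depth = false  [false]
37. n1.live = "uq"  ["uq"]
38. n25.live = false  [terminal]
39. n0.mk = -4  [len(A.live) - 6]
40. n0.lab = -1  [len(A.live) - 3]
41. n0.hot = true  [A.depth == false]
42. n0.acc = true  [true]

true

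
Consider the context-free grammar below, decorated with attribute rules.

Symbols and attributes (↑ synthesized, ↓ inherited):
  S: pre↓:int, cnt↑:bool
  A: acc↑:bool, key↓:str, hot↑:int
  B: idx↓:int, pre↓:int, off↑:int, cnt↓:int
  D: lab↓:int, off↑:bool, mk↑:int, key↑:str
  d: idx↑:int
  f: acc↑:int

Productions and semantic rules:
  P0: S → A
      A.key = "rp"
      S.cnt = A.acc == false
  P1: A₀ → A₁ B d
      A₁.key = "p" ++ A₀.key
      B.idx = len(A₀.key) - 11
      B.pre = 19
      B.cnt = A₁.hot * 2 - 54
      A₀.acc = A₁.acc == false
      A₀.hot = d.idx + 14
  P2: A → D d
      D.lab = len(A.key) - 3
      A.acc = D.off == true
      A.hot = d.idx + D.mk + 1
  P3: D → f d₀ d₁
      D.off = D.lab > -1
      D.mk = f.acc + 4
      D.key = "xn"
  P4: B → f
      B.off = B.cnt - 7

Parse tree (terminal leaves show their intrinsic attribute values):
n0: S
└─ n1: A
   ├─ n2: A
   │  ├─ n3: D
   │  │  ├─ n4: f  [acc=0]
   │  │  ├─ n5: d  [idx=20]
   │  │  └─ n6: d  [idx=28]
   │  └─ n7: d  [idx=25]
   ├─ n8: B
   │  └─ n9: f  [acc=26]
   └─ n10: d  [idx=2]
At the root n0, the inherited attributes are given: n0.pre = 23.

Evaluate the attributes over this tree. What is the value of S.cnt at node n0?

1. n0.pre = 23  [given at root]
2. n1.key = "rp"  ["rp"]
3. n2.key = "prp"  ["p" ++ A₀.key]
4. n3.lab = 0  [len(A.key) - 3]
5. n4.acc = 0  [terminal]
6. n5.idx = 20  [terminal]
7. n6.idx = 28  [terminal]
8. n3.off = true  [D.lab > -1]
9. n3.mk = 4  [f.acc + 4]
10. n3.key = "xn"  ["xn"]
11. n7.idx = 25  [terminal]
12. n2.acc = true  [D.off == true]
13. n2.hot = 30  [d.idx + D.mk + 1]
14. n8.idx = -9  [len(A₀.key) - 11]
15. n8.pre = 19  [19]
16. n8.cnt = 6  [A₁.hot * 2 - 54]
17. n9.acc = 26  [terminal]
18. n8.off = -1  [B.cnt - 7]
19. n10.idx = 2  [terminal]
20. n1.acc = false  [A₁.acc == false]
21. n1.hot = 16  [d.idx + 14]
22. n0.cnt = true  [A.acc == false]

true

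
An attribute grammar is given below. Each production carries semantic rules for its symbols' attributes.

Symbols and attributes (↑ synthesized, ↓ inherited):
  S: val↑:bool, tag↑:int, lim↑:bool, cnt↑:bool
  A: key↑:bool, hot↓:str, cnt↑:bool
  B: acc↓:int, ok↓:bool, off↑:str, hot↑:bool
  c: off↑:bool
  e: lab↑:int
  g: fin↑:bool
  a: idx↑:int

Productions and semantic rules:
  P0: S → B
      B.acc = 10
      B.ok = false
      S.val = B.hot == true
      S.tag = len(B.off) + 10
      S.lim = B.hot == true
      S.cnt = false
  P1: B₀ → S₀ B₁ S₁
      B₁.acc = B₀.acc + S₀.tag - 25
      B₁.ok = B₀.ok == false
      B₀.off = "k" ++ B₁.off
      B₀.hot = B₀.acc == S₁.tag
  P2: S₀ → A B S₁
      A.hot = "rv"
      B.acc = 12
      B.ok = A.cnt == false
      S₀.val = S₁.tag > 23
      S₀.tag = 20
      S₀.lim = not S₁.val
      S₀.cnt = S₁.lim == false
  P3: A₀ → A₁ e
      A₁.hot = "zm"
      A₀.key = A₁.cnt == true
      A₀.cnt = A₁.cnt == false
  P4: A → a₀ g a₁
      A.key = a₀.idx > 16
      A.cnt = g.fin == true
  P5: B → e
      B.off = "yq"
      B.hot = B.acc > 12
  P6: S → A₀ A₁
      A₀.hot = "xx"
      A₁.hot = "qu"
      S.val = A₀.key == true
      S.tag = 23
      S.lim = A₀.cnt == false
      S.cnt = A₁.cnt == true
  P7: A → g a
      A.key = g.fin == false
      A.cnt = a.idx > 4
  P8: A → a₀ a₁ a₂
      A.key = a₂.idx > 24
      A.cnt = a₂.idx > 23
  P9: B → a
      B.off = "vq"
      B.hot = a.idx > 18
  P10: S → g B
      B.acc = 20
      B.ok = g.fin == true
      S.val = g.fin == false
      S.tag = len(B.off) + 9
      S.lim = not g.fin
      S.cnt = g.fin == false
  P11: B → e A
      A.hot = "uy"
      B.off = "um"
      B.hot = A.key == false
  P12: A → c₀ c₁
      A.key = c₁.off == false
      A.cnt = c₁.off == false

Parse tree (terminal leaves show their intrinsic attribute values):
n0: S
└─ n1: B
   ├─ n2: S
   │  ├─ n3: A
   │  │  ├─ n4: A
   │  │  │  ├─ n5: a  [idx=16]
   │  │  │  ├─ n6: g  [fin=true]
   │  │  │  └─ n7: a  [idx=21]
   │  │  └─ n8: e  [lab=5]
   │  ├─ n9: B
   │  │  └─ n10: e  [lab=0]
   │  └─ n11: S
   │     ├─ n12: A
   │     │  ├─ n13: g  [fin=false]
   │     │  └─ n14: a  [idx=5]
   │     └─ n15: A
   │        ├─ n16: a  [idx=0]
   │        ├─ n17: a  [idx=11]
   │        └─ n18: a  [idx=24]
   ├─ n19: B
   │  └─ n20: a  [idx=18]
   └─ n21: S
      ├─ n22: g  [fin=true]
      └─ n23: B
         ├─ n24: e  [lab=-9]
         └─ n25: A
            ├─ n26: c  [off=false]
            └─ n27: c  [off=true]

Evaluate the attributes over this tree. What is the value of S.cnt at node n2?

true

1. n1.acc = 10  [10]
2. n1.ok = false  [false]
3. n3.hot = "rv"  ["rv"]
4. n4.hot = "zm"  ["zm"]
5. n5.idx = 16  [terminal]
6. n6.fin = true  [terminal]
7. n7.idx = 21  [terminal]
8. n4.key = false  [a₀.idx > 16]
9. n4.cnt = true  [g.fin == true]
10. n8.lab = 5  [terminal]
11. n3.key = true  [A₁.cnt == true]
12. n3.cnt = false  [A₁.cnt == false]
13. n9.acc = 12  [12]
14. n9.ok = true  [A.cnt == false]
15. n10.lab = 0  [terminal]
16. n9.off = "yq"  ["yq"]
17. n9.hot = false  [B.acc > 12]
18. n12.hot = "xx"  ["xx"]
19. n13.fin = false  [terminal]
20. n14.idx = 5  [terminal]
21. n12.key = true  [g.fin == false]
22. n12.cnt = true  [a.idx > 4]
23. n15.hot = "qu"  ["qu"]
24. n16.idx = 0  [terminal]
25. n17.idx = 11  [terminal]
26. n18.idx = 24  [terminal]
27. n15.key = false  [a₂.idx > 24]
28. n15.cnt = true  [a₂.idx > 23]
29. n11.val = true  [A₀.key == true]
30. n11.tag = 23  [23]
31. n11.lim = false  [A₀.cnt == false]
32. n11.cnt = true  [A₁.cnt == true]
33. n2.val = false  [S₁.tag > 23]
34. n2.tag = 20  [20]
35. n2.lim = false  [not S₁.val]
36. n2.cnt = true  [S₁.lim == false]
37. n19.acc = 5  [B₀.acc + S₀.tag - 25]
38. n19.ok = true  [B₀.ok == false]
39. n20.idx = 18  [terminal]
40. n19.off = "vq"  ["vq"]
41. n19.hot = false  [a.idx > 18]
42. n22.fin = true  [terminal]
43. n23.acc = 20  [20]
44. n23.ok = true  [g.fin == true]
45. n24.lab = -9  [terminal]
46. n25.hot = "uy"  ["uy"]
47. n26.off = false  [terminal]
48. n27.off = true  [terminal]
49. n25.key = false  [c₁.off == false]
50. n25.cnt = false  [c₁.off == false]
51. n23.off = "um"  ["um"]
52. n23.hot = true  [A.key == false]
53. n21.val = false  [g.fin == false]
54. n21.tag = 11  [len(B.off) + 9]
55. n21.lim = false  [not g.fin]
56. n21.cnt = false  [g.fin == false]
57. n1.off = "kvq"  ["k" ++ B₁.off]
58. n1.hot = false  [B₀.acc == S₁.tag]
59. n0.val = false  [B.hot == true]
60. n0.tag = 13  [len(B.off) + 10]
61. n0.lim = false  [B.hot == true]
62. n0.cnt = false  [false]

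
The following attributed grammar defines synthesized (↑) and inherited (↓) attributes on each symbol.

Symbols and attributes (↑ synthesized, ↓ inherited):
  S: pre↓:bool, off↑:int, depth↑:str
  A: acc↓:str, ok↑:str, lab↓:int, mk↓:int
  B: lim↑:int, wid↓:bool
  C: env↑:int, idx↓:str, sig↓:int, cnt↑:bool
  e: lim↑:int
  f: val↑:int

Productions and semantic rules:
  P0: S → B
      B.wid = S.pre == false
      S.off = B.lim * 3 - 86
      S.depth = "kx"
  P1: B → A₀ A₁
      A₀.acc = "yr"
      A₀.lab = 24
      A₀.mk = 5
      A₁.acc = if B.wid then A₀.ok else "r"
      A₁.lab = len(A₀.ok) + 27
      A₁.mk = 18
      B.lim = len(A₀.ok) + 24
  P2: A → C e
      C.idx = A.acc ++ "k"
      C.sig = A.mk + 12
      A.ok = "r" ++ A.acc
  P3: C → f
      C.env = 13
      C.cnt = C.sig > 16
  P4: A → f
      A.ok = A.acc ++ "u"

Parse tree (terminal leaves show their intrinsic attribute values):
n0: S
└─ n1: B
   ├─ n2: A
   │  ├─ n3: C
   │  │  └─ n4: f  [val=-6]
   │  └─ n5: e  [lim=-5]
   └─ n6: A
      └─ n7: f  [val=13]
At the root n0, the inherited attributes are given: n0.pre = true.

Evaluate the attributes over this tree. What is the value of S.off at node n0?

-5

1. n0.pre = true  [given at root]
2. n1.wid = false  [S.pre == false]
3. n2.acc = "yr"  ["yr"]
4. n2.lab = 24  [24]
5. n2.mk = 5  [5]
6. n3.idx = "yrk"  [A.acc ++ "k"]
7. n3.sig = 17  [A.mk + 12]
8. n4.val = -6  [terminal]
9. n3.env = 13  [13]
10. n3.cnt = true  [C.sig > 16]
11. n5.lim = -5  [terminal]
12. n2.ok = "ryr"  ["r" ++ A.acc]
13. n6.acc = "r"  [if B.wid then A₀.ok else "r"]
14. n6.lab = 30  [len(A₀.ok) + 27]
15. n6.mk = 18  [18]
16. n7.val = 13  [terminal]
17. n6.ok = "ru"  [A.acc ++ "u"]
18. n1.lim = 27  [len(A₀.ok) + 24]
19. n0.off = -5  [B.lim * 3 - 86]
20. n0.depth = "kx"  ["kx"]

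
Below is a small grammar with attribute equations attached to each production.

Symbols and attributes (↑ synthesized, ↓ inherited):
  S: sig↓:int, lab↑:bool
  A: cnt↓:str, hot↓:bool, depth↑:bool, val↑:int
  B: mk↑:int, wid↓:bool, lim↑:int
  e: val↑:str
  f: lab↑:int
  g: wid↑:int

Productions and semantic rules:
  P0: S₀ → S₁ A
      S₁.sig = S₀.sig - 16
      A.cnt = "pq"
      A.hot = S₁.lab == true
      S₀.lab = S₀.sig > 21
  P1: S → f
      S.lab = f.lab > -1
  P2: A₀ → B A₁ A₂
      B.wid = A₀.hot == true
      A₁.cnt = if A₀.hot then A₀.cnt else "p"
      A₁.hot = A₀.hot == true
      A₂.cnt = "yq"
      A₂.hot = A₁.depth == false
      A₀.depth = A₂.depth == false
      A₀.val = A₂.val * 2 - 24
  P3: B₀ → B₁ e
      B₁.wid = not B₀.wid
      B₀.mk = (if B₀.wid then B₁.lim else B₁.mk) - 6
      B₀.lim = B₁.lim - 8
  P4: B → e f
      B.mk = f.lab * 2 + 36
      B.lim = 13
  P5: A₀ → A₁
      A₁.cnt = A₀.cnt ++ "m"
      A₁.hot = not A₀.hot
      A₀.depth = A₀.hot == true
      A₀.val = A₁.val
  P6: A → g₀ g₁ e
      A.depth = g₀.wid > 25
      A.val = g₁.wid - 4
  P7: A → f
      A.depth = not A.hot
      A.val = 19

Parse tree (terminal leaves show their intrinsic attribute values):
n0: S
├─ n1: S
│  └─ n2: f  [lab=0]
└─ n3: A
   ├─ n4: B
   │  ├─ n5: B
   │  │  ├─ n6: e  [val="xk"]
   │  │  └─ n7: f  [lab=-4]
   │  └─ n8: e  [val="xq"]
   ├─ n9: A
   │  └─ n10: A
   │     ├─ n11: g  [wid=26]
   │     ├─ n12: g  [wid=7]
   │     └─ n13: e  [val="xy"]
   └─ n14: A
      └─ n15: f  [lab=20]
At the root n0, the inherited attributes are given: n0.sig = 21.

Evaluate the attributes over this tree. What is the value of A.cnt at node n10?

"pqm"

1. n0.sig = 21  [given at root]
2. n1.sig = 5  [S₀.sig - 16]
3. n2.lab = 0  [terminal]
4. n1.lab = true  [f.lab > -1]
5. n3.cnt = "pq"  ["pq"]
6. n3.hot = true  [S₁.lab == true]
7. n4.wid = true  [A₀.hot == true]
8. n5.wid = false  [not B₀.wid]
9. n6.val = "xk"  [terminal]
10. n7.lab = -4  [terminal]
11. n5.mk = 28  [f.lab * 2 + 36]
12. n5.lim = 13  [13]
13. n8.val = "xq"  [terminal]
14. n4.mk = 7  [(if B₀.wid then B₁.lim else B₁.mk) - 6]
15. n4.lim = 5  [B₁.lim - 8]
16. n9.cnt = "pq"  [if A₀.hot then A₀.cnt else "p"]
17. n9.hot = true  [A₀.hot == true]
18. n10.cnt = "pqm"  [A₀.cnt ++ "m"]
19. n10.hot = false  [not A₀.hot]
20. n11.wid = 26  [terminal]
21. n12.wid = 7  [terminal]
22. n13.val = "xy"  [terminal]
23. n10.depth = true  [g₀.wid > 25]
24. n10.val = 3  [g₁.wid - 4]
25. n9.depth = true  [A₀.hot == true]
26. n9.val = 3  [A₁.val]
27. n14.cnt = "yq"  ["yq"]
28. n14.hot = false  [A₁.depth == false]
29. n15.lab = 20  [terminal]
30. n14.depth = true  [not A.hot]
31. n14.val = 19  [19]
32. n3.depth = false  [A₂.depth == false]
33. n3.val = 14  [A₂.val * 2 - 24]
34. n0.lab = false  [S₀.sig > 21]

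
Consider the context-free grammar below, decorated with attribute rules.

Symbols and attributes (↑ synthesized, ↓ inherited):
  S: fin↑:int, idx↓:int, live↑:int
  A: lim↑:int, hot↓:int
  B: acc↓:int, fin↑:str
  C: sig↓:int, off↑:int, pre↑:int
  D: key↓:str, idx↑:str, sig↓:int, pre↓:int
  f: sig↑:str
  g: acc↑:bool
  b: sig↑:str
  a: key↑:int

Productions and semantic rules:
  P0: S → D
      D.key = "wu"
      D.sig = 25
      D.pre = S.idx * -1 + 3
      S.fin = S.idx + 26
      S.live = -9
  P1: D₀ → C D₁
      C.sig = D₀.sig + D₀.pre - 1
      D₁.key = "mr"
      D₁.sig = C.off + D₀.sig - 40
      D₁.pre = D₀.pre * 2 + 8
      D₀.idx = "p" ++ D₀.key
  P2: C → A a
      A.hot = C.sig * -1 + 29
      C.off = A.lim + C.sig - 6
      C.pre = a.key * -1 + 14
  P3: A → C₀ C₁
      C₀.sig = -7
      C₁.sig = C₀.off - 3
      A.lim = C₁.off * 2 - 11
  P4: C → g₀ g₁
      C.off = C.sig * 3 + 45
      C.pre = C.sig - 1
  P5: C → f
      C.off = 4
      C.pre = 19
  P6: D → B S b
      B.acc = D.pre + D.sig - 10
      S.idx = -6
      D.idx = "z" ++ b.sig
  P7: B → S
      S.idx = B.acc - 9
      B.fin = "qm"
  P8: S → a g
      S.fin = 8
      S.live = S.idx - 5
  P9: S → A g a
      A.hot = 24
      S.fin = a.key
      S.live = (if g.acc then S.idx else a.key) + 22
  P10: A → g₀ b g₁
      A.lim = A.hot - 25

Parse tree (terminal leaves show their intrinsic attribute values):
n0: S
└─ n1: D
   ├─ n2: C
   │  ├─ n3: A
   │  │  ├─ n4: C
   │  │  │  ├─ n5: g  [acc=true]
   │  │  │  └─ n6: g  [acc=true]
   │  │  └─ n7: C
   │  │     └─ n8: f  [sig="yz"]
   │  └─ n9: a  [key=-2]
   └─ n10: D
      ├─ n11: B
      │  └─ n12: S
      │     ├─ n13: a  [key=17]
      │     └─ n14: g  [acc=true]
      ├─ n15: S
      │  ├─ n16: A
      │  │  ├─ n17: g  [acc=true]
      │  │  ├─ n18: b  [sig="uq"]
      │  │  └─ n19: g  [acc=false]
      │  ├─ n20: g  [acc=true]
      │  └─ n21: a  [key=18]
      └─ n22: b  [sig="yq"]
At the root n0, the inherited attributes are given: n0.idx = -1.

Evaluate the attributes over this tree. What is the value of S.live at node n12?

1. n0.idx = -1  [given at root]
2. n1.key = "wu"  ["wu"]
3. n1.sig = 25  [25]
4. n1.pre = 4  [S.idx * -1 + 3]
5. n2.sig = 28  [D₀.sig + D₀.pre - 1]
6. n3.hot = 1  [C.sig * -1 + 29]
7. n4.sig = -7  [-7]
8. n5.acc = true  [terminal]
9. n6.acc = true  [terminal]
10. n4.off = 24  [C.sig * 3 + 45]
11. n4.pre = -8  [C.sig - 1]
12. n7.sig = 21  [C₀.off - 3]
13. n8.sig = "yz"  [terminal]
14. n7.off = 4  [4]
15. n7.pre = 19  [19]
16. n3.lim = -3  [C₁.off * 2 - 11]
17. n9.key = -2  [terminal]
18. n2.off = 19  [A.lim + C.sig - 6]
19. n2.pre = 16  [a.key * -1 + 14]
20. n10.key = "mr"  ["mr"]
21. n10.sig = 4  [C.off + D₀.sig - 40]
22. n10.pre = 16  [D₀.pre * 2 + 8]
23. n11.acc = 10  [D.pre + D.sig - 10]
24. n12.idx = 1  [B.acc - 9]
25. n13.key = 17  [terminal]
26. n14.acc = true  [terminal]
27. n12.fin = 8  [8]
28. n12.live = -4  [S.idx - 5]
29. n11.fin = "qm"  ["qm"]
30. n15.idx = -6  [-6]
31. n16.hot = 24  [24]
32. n17.acc = true  [terminal]
33. n18.sig = "uq"  [terminal]
34. n19.acc = false  [terminal]
35. n16.lim = -1  [A.hot - 25]
36. n20.acc = true  [terminal]
37. n21.key = 18  [terminal]
38. n15.fin = 18  [a.key]
39. n15.live = 16  [(if g.acc then S.idx else a.key) + 22]
40. n22.sig = "yq"  [terminal]
41. n10.idx = "zyq"  ["z" ++ b.sig]
42. n1.idx = "pwu"  ["p" ++ D₀.key]
43. n0.fin = 25  [S.idx + 26]
44. n0.live = -9  [-9]

-4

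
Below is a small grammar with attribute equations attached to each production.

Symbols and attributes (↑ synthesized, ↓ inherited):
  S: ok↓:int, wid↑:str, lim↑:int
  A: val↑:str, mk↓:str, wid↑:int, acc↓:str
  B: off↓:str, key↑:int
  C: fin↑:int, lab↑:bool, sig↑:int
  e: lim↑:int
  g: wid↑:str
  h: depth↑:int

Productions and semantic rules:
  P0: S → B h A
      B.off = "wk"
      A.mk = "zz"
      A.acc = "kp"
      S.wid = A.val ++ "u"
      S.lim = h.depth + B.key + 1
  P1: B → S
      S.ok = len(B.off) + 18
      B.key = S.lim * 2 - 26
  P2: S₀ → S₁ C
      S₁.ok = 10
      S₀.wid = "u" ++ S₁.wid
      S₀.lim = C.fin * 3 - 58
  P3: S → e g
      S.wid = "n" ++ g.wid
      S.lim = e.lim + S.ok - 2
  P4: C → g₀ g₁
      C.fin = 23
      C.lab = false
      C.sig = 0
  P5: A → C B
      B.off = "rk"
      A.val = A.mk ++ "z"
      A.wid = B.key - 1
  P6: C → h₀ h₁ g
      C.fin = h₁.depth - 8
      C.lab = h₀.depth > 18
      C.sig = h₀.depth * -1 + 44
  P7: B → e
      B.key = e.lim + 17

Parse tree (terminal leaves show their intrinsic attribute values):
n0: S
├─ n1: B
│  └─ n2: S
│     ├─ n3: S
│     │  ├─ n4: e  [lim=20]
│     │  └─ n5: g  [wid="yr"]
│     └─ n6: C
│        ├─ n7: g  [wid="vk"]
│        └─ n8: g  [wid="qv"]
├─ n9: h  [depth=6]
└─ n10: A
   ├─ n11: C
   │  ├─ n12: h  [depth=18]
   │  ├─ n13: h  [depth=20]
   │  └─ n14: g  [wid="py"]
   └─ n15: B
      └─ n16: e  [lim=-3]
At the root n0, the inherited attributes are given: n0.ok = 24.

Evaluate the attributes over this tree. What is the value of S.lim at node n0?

3

1. n0.ok = 24  [given at root]
2. n1.off = "wk"  ["wk"]
3. n2.ok = 20  [len(B.off) + 18]
4. n3.ok = 10  [10]
5. n4.lim = 20  [terminal]
6. n5.wid = "yr"  [terminal]
7. n3.wid = "nyr"  ["n" ++ g.wid]
8. n3.lim = 28  [e.lim + S.ok - 2]
9. n7.wid = "vk"  [terminal]
10. n8.wid = "qv"  [terminal]
11. n6.fin = 23  [23]
12. n6.lab = false  [false]
13. n6.sig = 0  [0]
14. n2.wid = "unyr"  ["u" ++ S₁.wid]
15. n2.lim = 11  [C.fin * 3 - 58]
16. n1.key = -4  [S.lim * 2 - 26]
17. n9.depth = 6  [terminal]
18. n10.mk = "zz"  ["zz"]
19. n10.acc = "kp"  ["kp"]
20. n12.depth = 18  [terminal]
21. n13.depth = 20  [terminal]
22. n14.wid = "py"  [terminal]
23. n11.fin = 12  [h₁.depth - 8]
24. n11.lab = false  [h₀.depth > 18]
25. n11.sig = 26  [h₀.depth * -1 + 44]
26. n15.off = "rk"  ["rk"]
27. n16.lim = -3  [terminal]
28. n15.key = 14  [e.lim + 17]
29. n10.val = "zzz"  [A.mk ++ "z"]
30. n10.wid = 13  [B.key - 1]
31. n0.wid = "zzzu"  [A.val ++ "u"]
32. n0.lim = 3  [h.depth + B.key + 1]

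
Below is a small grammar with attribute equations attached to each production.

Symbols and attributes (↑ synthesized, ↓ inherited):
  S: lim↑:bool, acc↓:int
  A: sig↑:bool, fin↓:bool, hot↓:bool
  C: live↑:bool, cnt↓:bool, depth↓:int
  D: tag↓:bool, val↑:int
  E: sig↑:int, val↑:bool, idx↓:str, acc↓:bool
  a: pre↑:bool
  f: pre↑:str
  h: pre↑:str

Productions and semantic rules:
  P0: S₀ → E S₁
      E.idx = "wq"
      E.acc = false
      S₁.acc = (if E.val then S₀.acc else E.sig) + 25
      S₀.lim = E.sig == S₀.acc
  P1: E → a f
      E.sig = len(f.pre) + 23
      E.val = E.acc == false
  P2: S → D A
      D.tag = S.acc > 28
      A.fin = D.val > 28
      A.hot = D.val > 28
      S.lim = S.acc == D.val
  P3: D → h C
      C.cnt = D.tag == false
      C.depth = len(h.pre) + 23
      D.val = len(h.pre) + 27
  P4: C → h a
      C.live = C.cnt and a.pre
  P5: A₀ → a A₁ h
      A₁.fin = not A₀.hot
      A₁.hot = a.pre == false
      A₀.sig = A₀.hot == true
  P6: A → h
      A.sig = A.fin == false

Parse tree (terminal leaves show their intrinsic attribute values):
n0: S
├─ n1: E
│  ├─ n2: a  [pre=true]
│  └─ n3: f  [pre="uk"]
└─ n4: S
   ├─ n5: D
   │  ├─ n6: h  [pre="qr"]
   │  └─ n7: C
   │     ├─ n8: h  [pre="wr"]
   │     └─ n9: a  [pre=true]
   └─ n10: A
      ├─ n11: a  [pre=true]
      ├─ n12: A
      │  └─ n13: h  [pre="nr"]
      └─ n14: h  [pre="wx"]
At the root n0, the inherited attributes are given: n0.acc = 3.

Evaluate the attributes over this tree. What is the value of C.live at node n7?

1. n0.acc = 3  [given at root]
2. n1.idx = "wq"  ["wq"]
3. n1.acc = false  [false]
4. n2.pre = true  [terminal]
5. n3.pre = "uk"  [terminal]
6. n1.sig = 25  [len(f.pre) + 23]
7. n1.val = true  [E.acc == false]
8. n4.acc = 28  [(if E.val then S₀.acc else E.sig) + 25]
9. n5.tag = false  [S.acc > 28]
10. n6.pre = "qr"  [terminal]
11. n7.cnt = true  [D.tag == false]
12. n7.depth = 25  [len(h.pre) + 23]
13. n8.pre = "wr"  [terminal]
14. n9.pre = true  [terminal]
15. n7.live = true  [C.cnt and a.pre]
16. n5.val = 29  [len(h.pre) + 27]
17. n10.fin = true  [D.val > 28]
18. n10.hot = true  [D.val > 28]
19. n11.pre = true  [terminal]
20. n12.fin = false  [not A₀.hot]
21. n12.hot = false  [a.pre == false]
22. n13.pre = "nr"  [terminal]
23. n12.sig = true  [A.fin == false]
24. n14.pre = "wx"  [terminal]
25. n10.sig = true  [A₀.hot == true]
26. n4.lim = false  [S.acc == D.val]
27. n0.lim = false  [E.sig == S₀.acc]

true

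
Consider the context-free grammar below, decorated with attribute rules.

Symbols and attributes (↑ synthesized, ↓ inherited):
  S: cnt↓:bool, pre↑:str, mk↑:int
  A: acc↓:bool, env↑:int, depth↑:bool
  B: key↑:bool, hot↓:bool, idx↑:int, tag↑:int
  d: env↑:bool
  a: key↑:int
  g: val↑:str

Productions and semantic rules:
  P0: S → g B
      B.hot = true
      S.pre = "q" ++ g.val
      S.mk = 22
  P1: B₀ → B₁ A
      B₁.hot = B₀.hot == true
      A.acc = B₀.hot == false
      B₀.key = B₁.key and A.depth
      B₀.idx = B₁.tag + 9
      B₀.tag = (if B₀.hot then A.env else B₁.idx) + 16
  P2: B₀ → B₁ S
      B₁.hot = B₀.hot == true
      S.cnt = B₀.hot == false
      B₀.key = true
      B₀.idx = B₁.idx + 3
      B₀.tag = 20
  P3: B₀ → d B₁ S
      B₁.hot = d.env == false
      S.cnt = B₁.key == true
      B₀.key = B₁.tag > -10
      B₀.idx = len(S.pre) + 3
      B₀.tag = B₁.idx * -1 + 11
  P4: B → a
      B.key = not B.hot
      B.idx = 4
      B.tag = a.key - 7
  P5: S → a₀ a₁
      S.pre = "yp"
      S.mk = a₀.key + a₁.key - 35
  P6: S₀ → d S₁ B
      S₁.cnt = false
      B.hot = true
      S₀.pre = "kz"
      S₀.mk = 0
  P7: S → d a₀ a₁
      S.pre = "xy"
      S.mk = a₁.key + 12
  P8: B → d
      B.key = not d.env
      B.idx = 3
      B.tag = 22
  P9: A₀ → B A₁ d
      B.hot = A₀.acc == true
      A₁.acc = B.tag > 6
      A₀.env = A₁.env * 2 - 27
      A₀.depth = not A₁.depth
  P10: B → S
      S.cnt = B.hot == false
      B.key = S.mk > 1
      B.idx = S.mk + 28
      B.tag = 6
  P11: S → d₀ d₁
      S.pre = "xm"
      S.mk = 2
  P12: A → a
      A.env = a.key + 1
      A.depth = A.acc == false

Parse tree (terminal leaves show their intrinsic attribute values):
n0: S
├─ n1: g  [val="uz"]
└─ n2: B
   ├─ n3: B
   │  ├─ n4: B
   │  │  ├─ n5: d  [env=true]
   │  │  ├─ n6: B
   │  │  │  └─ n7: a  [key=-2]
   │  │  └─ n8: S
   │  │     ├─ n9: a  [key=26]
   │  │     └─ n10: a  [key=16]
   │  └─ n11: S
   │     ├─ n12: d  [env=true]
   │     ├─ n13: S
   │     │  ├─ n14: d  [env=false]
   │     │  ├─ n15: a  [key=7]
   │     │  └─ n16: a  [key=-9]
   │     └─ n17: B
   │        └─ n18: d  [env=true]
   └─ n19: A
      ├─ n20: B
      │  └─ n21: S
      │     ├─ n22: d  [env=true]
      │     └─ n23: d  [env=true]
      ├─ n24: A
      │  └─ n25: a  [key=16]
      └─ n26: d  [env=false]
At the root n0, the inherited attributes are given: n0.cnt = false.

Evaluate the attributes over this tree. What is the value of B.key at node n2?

1. n0.cnt = false  [given at root]
2. n1.val = "uz"  [terminal]
3. n2.hot = true  [true]
4. n3.hot = true  [B₀.hot == true]
5. n4.hot = true  [B₀.hot == true]
6. n5.env = true  [terminal]
7. n6.hot = false  [d.env == false]
8. n7.key = -2  [terminal]
9. n6.key = true  [not B.hot]
10. n6.idx = 4  [4]
11. n6.tag = -9  [a.key - 7]
12. n8.cnt = true  [B₁.key == true]
13. n9.key = 26  [terminal]
14. n10.key = 16  [terminal]
15. n8.pre = "yp"  ["yp"]
16. n8.mk = 7  [a₀.key + a₁.key - 35]
17. n4.key = true  [B₁.tag > -10]
18. n4.idx = 5  [len(S.pre) + 3]
19. n4.tag = 7  [B₁.idx * -1 + 11]
20. n11.cnt = false  [B₀.hot == false]
21. n12.env = true  [terminal]
22. n13.cnt = false  [false]
23. n14.env = false  [terminal]
24. n15.key = 7  [terminal]
25. n16.key = -9  [terminal]
26. n13.pre = "xy"  ["xy"]
27. n13.mk = 3  [a₁.key + 12]
28. n17.hot = true  [true]
29. n18.env = true  [terminal]
30. n17.key = false  [not d.env]
31. n17.idx = 3  [3]
32. n17.tag = 22  [22]
33. n11.pre = "kz"  ["kz"]
34. n11.mk = 0  [0]
35. n3.key = true  [true]
36. n3.idx = 8  [B₁.idx + 3]
37. n3.tag = 20  [20]
38. n19.acc = false  [B₀.hot == false]
39. n20.hot = false  [A₀.acc == true]
40. n21.cnt = true  [B.hot == false]
41. n22.env = true  [terminal]
42. n23.env = true  [terminal]
43. n21.pre = "xm"  ["xm"]
44. n21.mk = 2  [2]
45. n20.key = true  [S.mk > 1]
46. n20.idx = 30  [S.mk + 28]
47. n20.tag = 6  [6]
48. n24.acc = false  [B.tag > 6]
49. n25.key = 16  [terminal]
50. n24.env = 17  [a.key + 1]
51. n24.depth = true  [A.acc == false]
52. n26.env = false  [terminal]
53. n19.env = 7  [A₁.env * 2 - 27]
54. n19.depth = false  [not A₁.depth]
55. n2.key = false  [B₁.key and A.depth]
56. n2.idx = 29  [B₁.tag + 9]
57. n2.tag = 23  [(if B₀.hot then A.env else B₁.idx) + 16]
58. n0.pre = "quz"  ["q" ++ g.val]
59. n0.mk = 22  [22]

false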